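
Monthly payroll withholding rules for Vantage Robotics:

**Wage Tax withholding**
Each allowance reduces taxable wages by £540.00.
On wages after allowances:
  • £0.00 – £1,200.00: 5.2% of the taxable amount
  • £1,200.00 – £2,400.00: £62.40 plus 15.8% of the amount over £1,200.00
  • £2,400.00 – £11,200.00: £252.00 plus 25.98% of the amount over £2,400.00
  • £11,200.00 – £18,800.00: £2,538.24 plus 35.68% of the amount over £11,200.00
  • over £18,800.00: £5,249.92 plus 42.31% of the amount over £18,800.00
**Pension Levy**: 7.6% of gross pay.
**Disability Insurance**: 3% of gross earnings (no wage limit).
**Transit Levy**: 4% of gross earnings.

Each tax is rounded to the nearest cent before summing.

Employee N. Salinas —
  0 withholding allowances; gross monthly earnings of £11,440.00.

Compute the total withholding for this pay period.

£4,294.11

Wage Tax: taxable = £11,440.00
  £2,538.24 + 35.68% × (£11,440.00 − £11,200.00) = £2,538.24 + 35.68% × £240.00 = £2,623.87
Pension Levy: 7.6% × £11,440.00 = £869.44
Disability Insurance: 3% × £11,440.00 = £343.20
Transit Levy: 4% × £11,440.00 = £457.60
Total: £2,623.87 + £869.44 + £343.20 + £457.60 = £4,294.11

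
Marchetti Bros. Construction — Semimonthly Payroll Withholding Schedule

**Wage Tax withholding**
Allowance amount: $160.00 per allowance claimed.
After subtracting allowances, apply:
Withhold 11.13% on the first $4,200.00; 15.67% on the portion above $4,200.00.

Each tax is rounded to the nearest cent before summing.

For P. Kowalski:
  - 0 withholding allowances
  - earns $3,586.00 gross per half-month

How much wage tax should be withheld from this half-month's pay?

Wage Tax: taxable = $3,586.00
  11.13% × $3,586.00 = $399.12

$399.12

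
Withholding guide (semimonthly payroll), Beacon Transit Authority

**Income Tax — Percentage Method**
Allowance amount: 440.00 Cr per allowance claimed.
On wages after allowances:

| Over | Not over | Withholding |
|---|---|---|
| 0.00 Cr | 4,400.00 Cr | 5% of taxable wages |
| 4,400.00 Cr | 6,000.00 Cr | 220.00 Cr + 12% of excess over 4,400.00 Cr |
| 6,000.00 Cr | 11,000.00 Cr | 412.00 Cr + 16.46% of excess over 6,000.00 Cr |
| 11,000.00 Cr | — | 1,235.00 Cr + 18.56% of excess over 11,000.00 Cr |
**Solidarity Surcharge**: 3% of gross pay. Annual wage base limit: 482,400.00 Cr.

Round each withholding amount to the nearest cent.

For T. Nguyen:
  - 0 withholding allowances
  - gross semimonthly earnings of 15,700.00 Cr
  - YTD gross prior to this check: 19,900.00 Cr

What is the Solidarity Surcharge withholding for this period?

471.00 Cr

Solidarity Surcharge: 3% × 15,700.00 Cr = 471.00 Cr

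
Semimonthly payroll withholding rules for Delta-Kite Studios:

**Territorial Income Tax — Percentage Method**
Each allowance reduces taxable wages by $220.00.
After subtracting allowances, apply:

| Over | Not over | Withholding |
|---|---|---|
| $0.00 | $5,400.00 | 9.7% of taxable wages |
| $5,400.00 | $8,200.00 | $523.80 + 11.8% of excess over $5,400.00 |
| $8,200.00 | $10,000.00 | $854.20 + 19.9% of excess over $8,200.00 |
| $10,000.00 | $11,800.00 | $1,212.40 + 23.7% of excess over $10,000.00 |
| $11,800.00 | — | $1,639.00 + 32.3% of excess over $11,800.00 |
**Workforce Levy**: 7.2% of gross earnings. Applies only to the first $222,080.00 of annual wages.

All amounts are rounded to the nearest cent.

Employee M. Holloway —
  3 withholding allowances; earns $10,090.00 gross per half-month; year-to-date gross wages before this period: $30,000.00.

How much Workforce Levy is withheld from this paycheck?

Workforce Levy: 7.2% × $10,090.00 = $726.48

$726.48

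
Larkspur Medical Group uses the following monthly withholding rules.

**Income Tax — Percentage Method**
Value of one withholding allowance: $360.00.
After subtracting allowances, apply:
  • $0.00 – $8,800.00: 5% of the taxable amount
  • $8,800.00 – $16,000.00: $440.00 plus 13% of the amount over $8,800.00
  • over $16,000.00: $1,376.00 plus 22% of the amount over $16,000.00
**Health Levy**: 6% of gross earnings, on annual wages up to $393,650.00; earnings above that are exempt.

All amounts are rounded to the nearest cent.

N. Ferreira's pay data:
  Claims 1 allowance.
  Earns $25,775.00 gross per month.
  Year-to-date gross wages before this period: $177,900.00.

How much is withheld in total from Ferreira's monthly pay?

Income Tax: taxable = $25,775.00 − 1×$360.00 = $25,415.00
  $1,376.00 + 22% × ($25,415.00 − $16,000.00) = $1,376.00 + 22% × $9,415.00 = $3,447.30
Health Levy: 6% × $25,775.00 = $1,546.50
Total: $3,447.30 + $1,546.50 = $4,993.80

$4,993.80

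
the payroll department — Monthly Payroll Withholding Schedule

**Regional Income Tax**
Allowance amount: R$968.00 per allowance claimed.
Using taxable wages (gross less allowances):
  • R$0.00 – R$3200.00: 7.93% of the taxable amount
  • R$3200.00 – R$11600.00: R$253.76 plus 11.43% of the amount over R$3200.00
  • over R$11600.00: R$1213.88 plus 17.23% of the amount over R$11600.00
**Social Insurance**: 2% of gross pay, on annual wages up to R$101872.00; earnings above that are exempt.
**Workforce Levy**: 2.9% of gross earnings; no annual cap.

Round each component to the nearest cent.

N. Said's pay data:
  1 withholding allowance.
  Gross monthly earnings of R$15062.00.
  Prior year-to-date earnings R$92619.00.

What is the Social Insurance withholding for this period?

Social Insurance: cap R$101872.00 − YTD R$92619.00 = R$9253.00 subject; 2% × R$9253.00 = R$185.06

R$185.06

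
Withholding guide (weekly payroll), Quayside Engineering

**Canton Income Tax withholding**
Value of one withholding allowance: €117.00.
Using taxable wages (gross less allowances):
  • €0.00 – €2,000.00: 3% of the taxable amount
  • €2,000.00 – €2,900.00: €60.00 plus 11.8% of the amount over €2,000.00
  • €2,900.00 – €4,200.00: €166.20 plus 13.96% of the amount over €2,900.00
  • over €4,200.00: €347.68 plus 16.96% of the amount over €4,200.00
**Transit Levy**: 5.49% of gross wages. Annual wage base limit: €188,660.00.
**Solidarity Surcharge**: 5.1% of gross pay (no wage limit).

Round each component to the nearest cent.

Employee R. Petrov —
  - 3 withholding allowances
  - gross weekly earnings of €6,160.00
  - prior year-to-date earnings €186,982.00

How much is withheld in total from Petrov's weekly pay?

€1,026.85

Canton Income Tax: taxable = €6,160.00 − 3×€117.00 = €5,809.00
  €347.68 + 16.96% × (€5,809.00 − €4,200.00) = €347.68 + 16.96% × €1,609.00 = €620.57
Transit Levy: cap €188,660.00 − YTD €186,982.00 = €1,678.00 subject; 5.49% × €1,678.00 = €92.12
Solidarity Surcharge: 5.1% × €6,160.00 = €314.16
Total: €620.57 + €92.12 + €314.16 = €1,026.85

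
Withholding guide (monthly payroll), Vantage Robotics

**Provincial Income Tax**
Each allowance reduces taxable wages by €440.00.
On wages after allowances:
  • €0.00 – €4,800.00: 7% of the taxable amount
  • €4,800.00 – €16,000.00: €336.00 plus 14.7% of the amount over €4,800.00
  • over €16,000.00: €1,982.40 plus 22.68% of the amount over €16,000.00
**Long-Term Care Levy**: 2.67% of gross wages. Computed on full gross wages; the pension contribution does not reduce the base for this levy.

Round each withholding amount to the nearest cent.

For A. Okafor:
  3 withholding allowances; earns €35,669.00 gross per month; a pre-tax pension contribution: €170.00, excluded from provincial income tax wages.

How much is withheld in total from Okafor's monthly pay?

Provincial Income Tax: taxable = €35,669.00 − €170.00 − 3×€440.00 = €34,179.00
  €1,982.40 + 22.68% × (€34,179.00 − €16,000.00) = €1,982.40 + 22.68% × €18,179.00 = €6,105.40
Long-Term Care Levy: 2.67% × €35,669.00 = €952.36
Total: €6,105.40 + €952.36 = €7,057.76

€7,057.76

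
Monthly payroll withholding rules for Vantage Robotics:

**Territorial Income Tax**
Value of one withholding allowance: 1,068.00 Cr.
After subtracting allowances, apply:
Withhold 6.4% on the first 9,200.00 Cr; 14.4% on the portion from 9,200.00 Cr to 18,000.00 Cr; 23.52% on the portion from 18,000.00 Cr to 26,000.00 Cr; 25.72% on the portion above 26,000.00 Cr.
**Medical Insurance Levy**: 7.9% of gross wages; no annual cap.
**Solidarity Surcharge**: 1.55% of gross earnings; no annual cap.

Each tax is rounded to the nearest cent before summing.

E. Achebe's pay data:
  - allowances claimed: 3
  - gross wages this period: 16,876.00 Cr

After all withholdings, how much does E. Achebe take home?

14,048.45 Cr

Territorial Income Tax: taxable = 16,876.00 Cr − 3×1,068.00 Cr = 13,672.00 Cr
  588.80 Cr + 14.4% × (13,672.00 Cr − 9,200.00 Cr) = 588.80 Cr + 14.4% × 4,472.00 Cr = 1,232.77 Cr
Medical Insurance Levy: 7.9% × 16,876.00 Cr = 1,333.20 Cr
Solidarity Surcharge: 1.55% × 16,876.00 Cr = 261.58 Cr
Total withheld: 1,232.77 Cr + 1,333.20 Cr + 261.58 Cr = 2,827.55 Cr
Net pay: 16,876.00 Cr − 2,827.55 Cr = 14,048.45 Cr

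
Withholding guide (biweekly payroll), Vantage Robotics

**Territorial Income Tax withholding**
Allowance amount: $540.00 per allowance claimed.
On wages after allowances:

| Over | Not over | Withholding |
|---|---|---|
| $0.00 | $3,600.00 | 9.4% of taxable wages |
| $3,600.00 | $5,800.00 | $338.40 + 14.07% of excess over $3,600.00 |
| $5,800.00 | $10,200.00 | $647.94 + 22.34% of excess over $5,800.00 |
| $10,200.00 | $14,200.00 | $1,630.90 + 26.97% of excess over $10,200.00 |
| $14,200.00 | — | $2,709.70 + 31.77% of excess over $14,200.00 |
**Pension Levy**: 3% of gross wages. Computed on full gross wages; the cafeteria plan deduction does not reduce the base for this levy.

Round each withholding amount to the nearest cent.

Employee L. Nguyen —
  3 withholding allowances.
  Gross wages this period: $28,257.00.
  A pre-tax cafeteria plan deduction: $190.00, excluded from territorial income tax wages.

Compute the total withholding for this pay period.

Territorial Income Tax: taxable = $28,257.00 − $190.00 − 3×$540.00 = $26,447.00
  $2,709.70 + 31.77% × ($26,447.00 − $14,200.00) = $2,709.70 + 31.77% × $12,247.00 = $6,600.57
Pension Levy: 3% × $28,257.00 = $847.71
Total: $6,600.57 + $847.71 = $7,448.28

$7,448.28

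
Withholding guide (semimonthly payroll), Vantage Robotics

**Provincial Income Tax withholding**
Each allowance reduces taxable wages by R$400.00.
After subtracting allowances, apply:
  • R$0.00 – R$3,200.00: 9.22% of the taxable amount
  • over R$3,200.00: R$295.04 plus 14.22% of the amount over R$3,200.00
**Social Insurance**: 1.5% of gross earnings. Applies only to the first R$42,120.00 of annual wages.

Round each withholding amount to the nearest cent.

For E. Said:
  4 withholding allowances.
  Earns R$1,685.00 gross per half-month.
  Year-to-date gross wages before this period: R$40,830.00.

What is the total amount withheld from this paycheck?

R$27.19

Provincial Income Tax: taxable = R$1,685.00 − 4×R$400.00 = R$85.00
  9.22% × R$85.00 = R$7.84
Social Insurance: cap R$42,120.00 − YTD R$40,830.00 = R$1,290.00 subject; 1.5% × R$1,290.00 = R$19.35
Total: R$7.84 + R$19.35 = R$27.19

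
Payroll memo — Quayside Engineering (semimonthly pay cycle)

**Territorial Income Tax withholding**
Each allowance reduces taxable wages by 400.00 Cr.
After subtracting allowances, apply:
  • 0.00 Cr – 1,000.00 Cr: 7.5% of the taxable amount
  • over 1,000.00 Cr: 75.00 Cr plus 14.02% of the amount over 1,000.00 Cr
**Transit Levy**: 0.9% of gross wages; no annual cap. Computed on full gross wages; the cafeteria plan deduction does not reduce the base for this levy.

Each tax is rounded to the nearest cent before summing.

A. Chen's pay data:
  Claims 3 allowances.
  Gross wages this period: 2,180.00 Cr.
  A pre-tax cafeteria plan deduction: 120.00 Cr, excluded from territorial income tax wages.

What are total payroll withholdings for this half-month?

84.12 Cr

Territorial Income Tax: taxable = 2,180.00 Cr − 120.00 Cr − 3×400.00 Cr = 860.00 Cr
  7.5% × 860.00 Cr = 64.50 Cr
Transit Levy: 0.9% × 2,180.00 Cr = 19.62 Cr
Total: 64.50 Cr + 19.62 Cr = 84.12 Cr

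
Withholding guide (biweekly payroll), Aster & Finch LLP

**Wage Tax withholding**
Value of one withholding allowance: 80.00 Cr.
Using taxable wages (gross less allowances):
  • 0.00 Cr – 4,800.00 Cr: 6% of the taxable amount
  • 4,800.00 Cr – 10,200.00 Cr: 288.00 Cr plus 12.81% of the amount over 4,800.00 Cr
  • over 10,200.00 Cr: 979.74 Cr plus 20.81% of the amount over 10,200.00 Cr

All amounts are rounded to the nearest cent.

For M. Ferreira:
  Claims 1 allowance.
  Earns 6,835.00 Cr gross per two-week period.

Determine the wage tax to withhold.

Wage Tax: taxable = 6,835.00 Cr − 1×80.00 Cr = 6,755.00 Cr
  288.00 Cr + 12.81% × (6,755.00 Cr − 4,800.00 Cr) = 288.00 Cr + 12.81% × 1,955.00 Cr = 538.44 Cr

538.44 Cr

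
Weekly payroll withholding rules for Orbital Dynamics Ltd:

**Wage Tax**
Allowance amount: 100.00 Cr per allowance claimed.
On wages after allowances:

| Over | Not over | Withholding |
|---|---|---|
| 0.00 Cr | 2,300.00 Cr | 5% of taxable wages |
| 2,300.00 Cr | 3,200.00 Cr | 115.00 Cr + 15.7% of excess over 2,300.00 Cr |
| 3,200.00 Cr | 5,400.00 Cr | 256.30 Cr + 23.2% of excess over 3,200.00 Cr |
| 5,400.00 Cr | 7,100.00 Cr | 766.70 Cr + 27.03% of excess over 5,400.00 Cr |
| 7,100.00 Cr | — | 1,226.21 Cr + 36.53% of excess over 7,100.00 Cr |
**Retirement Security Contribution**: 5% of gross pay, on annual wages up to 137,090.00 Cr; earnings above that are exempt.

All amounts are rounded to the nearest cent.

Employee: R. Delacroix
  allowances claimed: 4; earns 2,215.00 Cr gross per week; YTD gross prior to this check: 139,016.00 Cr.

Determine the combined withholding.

Wage Tax: taxable = 2,215.00 Cr − 4×100.00 Cr = 1,815.00 Cr
  5% × 1,815.00 Cr = 90.75 Cr
Retirement Security Contribution: YTD 139,016.00 Cr ≥ cap 137,090.00 Cr → 0.00 Cr
Total: 90.75 Cr + 0.00 Cr = 90.75 Cr

90.75 Cr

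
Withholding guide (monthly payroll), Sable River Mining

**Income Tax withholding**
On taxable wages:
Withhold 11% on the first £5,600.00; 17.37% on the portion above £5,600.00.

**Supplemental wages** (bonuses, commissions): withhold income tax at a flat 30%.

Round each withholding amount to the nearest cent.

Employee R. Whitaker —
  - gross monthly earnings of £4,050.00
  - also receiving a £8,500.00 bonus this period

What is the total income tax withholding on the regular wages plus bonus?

Income Tax: taxable = £4,050.00
  11% × £4,050.00 = £445.50
Supplemental (30% flat on bonus): 30% × £8,500.00 = £2,550.00
Total income tax: £445.50 + £2,550.00 = £2,995.50

£2,995.50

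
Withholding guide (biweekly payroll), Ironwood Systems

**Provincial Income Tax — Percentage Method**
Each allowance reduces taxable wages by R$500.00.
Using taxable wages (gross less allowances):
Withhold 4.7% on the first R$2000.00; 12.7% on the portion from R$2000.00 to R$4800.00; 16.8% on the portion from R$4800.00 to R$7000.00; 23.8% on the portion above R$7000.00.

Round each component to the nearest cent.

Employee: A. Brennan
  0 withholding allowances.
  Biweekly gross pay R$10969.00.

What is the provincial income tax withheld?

Provincial Income Tax: taxable = R$10969.00
  R$819.20 + 23.8% × (R$10969.00 − R$7000.00) = R$819.20 + 23.8% × R$3969.00 = R$1763.82

R$1763.82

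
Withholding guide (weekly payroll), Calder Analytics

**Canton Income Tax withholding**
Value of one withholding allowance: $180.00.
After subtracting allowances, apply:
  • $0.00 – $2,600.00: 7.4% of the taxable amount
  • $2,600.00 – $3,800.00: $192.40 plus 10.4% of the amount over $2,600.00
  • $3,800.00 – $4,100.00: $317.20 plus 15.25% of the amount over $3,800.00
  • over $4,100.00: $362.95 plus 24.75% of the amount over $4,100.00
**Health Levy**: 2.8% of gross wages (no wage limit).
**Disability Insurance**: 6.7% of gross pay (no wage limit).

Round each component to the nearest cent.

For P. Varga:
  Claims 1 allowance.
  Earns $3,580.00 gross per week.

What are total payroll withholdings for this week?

$615.70

Canton Income Tax: taxable = $3,580.00 − 1×$180.00 = $3,400.00
  $192.40 + 10.4% × ($3,400.00 − $2,600.00) = $192.40 + 10.4% × $800.00 = $275.60
Health Levy: 2.8% × $3,580.00 = $100.24
Disability Insurance: 6.7% × $3,580.00 = $239.86
Total: $275.60 + $100.24 + $239.86 = $615.70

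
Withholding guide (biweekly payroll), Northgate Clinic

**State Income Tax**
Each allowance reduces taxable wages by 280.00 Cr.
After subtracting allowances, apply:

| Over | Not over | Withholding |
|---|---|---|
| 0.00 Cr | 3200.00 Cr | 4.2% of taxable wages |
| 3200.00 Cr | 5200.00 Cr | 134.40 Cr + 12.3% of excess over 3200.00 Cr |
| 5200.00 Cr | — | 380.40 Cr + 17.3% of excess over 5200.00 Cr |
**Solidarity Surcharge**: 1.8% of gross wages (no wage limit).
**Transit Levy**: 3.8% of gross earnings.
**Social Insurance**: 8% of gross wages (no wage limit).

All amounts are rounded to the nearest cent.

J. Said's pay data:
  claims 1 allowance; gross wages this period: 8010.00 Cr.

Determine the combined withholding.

State Income Tax: taxable = 8010.00 Cr − 1×280.00 Cr = 7730.00 Cr
  380.40 Cr + 17.3% × (7730.00 Cr − 5200.00 Cr) = 380.40 Cr + 17.3% × 2530.00 Cr = 818.09 Cr
Solidarity Surcharge: 1.8% × 8010.00 Cr = 144.18 Cr
Transit Levy: 3.8% × 8010.00 Cr = 304.38 Cr
Social Insurance: 8% × 8010.00 Cr = 640.80 Cr
Total: 818.09 Cr + 144.18 Cr + 304.38 Cr + 640.80 Cr = 1907.45 Cr

1907.45 Cr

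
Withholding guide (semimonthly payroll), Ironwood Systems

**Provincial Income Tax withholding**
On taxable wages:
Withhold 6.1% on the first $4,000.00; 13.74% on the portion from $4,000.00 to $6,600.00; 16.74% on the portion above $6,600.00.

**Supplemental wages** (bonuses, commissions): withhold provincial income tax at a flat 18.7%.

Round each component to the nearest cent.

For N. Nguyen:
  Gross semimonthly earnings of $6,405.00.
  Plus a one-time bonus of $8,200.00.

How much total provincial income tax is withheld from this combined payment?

$2,107.85

Provincial Income Tax: taxable = $6,405.00
  $244.00 + 13.74% × ($6,405.00 − $4,000.00) = $244.00 + 13.74% × $2,405.00 = $574.45
Supplemental (18.7% flat on bonus): 18.7% × $8,200.00 = $1,533.40
Total provincial income tax: $574.45 + $1,533.40 = $2,107.85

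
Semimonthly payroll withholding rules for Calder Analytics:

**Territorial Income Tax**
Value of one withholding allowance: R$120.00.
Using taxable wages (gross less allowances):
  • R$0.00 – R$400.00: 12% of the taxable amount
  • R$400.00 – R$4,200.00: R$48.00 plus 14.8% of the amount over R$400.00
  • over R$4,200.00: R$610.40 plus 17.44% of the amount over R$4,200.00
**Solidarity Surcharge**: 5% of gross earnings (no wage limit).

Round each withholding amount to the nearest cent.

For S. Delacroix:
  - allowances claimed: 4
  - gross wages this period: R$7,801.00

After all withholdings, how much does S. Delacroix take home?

R$6,256.25

Territorial Income Tax: taxable = R$7,801.00 − 4×R$120.00 = R$7,321.00
  R$610.40 + 17.44% × (R$7,321.00 − R$4,200.00) = R$610.40 + 17.44% × R$3,121.00 = R$1,154.70
Solidarity Surcharge: 5% × R$7,801.00 = R$390.05
Total withheld: R$1,154.70 + R$390.05 = R$1,544.75
Net pay: R$7,801.00 − R$1,544.75 = R$6,256.25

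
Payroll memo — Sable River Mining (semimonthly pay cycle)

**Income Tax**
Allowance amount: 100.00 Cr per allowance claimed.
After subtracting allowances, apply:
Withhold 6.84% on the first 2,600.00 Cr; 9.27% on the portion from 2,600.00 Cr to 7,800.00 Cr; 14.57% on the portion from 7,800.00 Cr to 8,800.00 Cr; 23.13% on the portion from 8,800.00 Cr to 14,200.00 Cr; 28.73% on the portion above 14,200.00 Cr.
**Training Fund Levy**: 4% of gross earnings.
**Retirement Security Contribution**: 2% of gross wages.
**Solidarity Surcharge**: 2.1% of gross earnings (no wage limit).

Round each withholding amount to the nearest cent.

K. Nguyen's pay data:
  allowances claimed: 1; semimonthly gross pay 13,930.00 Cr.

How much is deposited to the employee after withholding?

10,832.65 Cr

Income Tax: taxable = 13,930.00 Cr − 1×100.00 Cr = 13,830.00 Cr
  805.58 Cr + 23.13% × (13,830.00 Cr − 8,800.00 Cr) = 805.58 Cr + 23.13% × 5,030.00 Cr = 1,969.02 Cr
Training Fund Levy: 4% × 13,930.00 Cr = 557.20 Cr
Retirement Security Contribution: 2% × 13,930.00 Cr = 278.60 Cr
Solidarity Surcharge: 2.1% × 13,930.00 Cr = 292.53 Cr
Total withheld: 1,969.02 Cr + 557.20 Cr + 278.60 Cr + 292.53 Cr = 3,097.35 Cr
Net pay: 13,930.00 Cr − 3,097.35 Cr = 10,832.65 Cr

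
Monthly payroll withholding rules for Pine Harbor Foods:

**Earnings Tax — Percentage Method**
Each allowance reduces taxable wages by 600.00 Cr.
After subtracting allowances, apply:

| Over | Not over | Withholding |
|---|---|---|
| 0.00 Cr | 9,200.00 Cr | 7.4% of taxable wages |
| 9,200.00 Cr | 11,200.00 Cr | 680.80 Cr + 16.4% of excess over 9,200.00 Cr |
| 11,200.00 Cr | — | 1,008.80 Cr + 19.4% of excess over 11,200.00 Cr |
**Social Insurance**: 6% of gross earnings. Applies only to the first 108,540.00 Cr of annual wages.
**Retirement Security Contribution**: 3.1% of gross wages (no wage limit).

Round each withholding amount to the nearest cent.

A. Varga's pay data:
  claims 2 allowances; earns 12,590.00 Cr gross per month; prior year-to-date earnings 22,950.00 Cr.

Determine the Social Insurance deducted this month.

755.40 Cr

Social Insurance: 6% × 12,590.00 Cr = 755.40 Cr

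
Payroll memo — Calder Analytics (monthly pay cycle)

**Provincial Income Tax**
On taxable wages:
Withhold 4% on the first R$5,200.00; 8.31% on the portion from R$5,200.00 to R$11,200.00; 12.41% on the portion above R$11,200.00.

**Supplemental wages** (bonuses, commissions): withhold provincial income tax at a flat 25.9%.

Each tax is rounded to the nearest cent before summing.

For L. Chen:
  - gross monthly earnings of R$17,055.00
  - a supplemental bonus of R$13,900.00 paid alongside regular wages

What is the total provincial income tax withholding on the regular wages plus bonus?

R$5,033.31

Provincial Income Tax: taxable = R$17,055.00
  R$706.60 + 12.41% × (R$17,055.00 − R$11,200.00) = R$706.60 + 12.41% × R$5,855.00 = R$1,433.21
Supplemental (25.9% flat on bonus): 25.9% × R$13,900.00 = R$3,600.10
Total provincial income tax: R$1,433.21 + R$3,600.10 = R$5,033.31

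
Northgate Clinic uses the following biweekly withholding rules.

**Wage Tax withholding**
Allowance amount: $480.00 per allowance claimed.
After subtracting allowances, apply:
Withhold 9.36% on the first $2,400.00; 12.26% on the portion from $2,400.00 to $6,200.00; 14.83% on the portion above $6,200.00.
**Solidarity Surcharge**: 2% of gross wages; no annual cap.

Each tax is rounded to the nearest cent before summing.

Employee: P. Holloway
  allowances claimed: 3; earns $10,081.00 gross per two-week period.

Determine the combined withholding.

$1,254.14

Wage Tax: taxable = $10,081.00 − 3×$480.00 = $8,641.00
  $690.52 + 14.83% × ($8,641.00 − $6,200.00) = $690.52 + 14.83% × $2,441.00 = $1,052.52
Solidarity Surcharge: 2% × $10,081.00 = $201.62
Total: $1,052.52 + $201.62 = $1,254.14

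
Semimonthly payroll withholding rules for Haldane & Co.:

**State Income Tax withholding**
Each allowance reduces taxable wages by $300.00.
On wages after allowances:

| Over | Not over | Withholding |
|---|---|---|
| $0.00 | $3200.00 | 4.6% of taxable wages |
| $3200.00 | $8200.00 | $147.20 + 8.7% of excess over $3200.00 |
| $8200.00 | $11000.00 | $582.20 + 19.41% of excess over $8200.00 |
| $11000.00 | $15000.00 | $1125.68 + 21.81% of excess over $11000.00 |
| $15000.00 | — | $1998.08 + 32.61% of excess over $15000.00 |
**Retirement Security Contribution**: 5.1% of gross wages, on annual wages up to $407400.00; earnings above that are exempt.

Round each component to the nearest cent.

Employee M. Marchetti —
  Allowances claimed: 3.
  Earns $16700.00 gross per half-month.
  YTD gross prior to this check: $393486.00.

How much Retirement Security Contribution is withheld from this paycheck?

Retirement Security Contribution: cap $407400.00 − YTD $393486.00 = $13914.00 subject; 5.1% × $13914.00 = $709.61

$709.61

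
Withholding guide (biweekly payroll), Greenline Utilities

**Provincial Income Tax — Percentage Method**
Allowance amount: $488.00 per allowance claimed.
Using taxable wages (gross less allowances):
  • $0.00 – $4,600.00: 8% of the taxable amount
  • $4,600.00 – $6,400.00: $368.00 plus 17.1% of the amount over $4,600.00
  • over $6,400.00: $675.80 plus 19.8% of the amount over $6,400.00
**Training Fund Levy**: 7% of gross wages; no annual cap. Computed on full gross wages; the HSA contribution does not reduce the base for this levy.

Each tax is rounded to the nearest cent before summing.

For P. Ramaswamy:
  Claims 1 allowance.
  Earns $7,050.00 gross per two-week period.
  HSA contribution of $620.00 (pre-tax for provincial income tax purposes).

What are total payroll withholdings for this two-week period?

Provincial Income Tax: taxable = $7,050.00 − $620.00 − 1×$488.00 = $5,942.00
  $368.00 + 17.1% × ($5,942.00 − $4,600.00) = $368.00 + 17.1% × $1,342.00 = $597.48
Training Fund Levy: 7% × $7,050.00 = $493.50
Total: $597.48 + $493.50 = $1,090.98

$1,090.98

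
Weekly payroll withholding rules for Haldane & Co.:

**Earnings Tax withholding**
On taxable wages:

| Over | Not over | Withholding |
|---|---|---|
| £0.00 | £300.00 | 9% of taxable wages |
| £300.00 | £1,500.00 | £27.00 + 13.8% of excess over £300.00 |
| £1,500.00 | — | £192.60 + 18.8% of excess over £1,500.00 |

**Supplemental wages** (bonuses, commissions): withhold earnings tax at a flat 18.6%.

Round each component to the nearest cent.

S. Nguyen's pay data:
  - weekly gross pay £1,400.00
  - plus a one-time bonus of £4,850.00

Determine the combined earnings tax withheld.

£1,080.90

Earnings Tax: taxable = £1,400.00
  £27.00 + 13.8% × (£1,400.00 − £300.00) = £27.00 + 13.8% × £1,100.00 = £178.80
Supplemental (18.6% flat on bonus): 18.6% × £4,850.00 = £902.10
Total earnings tax: £178.80 + £902.10 = £1,080.90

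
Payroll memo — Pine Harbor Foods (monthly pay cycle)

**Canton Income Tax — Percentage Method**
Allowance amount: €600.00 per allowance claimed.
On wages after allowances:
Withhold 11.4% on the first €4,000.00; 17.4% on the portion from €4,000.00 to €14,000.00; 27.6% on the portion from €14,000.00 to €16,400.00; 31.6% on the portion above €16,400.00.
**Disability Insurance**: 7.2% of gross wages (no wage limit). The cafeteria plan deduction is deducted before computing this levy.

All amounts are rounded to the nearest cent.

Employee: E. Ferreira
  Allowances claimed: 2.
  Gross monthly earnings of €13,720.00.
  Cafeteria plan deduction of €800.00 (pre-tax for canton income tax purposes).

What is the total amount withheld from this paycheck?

Canton Income Tax: taxable = €13,720.00 − €800.00 − 2×€600.00 = €11,720.00
  €456.00 + 17.4% × (€11,720.00 − €4,000.00) = €456.00 + 17.4% × €7,720.00 = €1,799.28
Disability Insurance: 7.2% × €12,920.00 = €930.24
Total: €1,799.28 + €930.24 = €2,729.52

€2,729.52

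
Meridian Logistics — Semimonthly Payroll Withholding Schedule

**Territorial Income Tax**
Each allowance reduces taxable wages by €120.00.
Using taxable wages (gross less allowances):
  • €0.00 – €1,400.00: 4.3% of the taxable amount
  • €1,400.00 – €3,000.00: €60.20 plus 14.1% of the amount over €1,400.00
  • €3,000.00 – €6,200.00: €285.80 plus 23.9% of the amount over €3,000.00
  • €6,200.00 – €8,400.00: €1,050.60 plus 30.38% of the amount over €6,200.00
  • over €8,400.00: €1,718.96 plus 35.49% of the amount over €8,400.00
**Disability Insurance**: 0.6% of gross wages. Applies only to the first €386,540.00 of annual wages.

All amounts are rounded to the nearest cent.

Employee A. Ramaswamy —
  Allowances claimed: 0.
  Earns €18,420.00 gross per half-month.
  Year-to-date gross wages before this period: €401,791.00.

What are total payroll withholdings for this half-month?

€5,275.06

Territorial Income Tax: taxable = €18,420.00
  €1,718.96 + 35.49% × (€18,420.00 − €8,400.00) = €1,718.96 + 35.49% × €10,020.00 = €5,275.06
Disability Insurance: YTD €401,791.00 ≥ cap €386,540.00 → €0.00
Total: €5,275.06 + €0.00 = €5,275.06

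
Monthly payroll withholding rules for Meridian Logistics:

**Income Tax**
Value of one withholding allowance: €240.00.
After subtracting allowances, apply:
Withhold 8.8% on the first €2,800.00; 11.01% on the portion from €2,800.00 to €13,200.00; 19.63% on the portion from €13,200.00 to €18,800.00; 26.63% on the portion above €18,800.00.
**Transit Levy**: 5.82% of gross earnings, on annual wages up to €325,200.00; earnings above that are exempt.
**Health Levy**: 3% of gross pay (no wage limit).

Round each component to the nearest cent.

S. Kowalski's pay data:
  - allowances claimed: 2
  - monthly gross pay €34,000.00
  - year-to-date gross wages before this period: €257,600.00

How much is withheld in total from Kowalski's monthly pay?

Income Tax: taxable = €34,000.00 − 2×€240.00 = €33,520.00
  €2,490.72 + 26.63% × (€33,520.00 − €18,800.00) = €2,490.72 + 26.63% × €14,720.00 = €6,410.66
Transit Levy: 5.82% × €34,000.00 = €1,978.80
Health Levy: 3% × €34,000.00 = €1,020.00
Total: €6,410.66 + €1,978.80 + €1,020.00 = €9,409.46

€9,409.46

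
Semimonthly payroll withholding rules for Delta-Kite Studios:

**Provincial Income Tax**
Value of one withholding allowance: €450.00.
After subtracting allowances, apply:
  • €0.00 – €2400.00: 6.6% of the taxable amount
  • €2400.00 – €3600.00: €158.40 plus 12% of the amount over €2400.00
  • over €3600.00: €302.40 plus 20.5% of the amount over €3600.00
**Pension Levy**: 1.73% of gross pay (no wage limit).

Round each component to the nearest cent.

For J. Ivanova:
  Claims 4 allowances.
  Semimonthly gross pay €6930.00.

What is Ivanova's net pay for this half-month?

Provincial Income Tax: taxable = €6930.00 − 4×€450.00 = €5130.00
  €302.40 + 20.5% × (€5130.00 − €3600.00) = €302.40 + 20.5% × €1530.00 = €616.05
Pension Levy: 1.73% × €6930.00 = €119.89
Total withheld: €616.05 + €119.89 = €735.94
Net pay: €6930.00 − €735.94 = €6194.06

€6194.06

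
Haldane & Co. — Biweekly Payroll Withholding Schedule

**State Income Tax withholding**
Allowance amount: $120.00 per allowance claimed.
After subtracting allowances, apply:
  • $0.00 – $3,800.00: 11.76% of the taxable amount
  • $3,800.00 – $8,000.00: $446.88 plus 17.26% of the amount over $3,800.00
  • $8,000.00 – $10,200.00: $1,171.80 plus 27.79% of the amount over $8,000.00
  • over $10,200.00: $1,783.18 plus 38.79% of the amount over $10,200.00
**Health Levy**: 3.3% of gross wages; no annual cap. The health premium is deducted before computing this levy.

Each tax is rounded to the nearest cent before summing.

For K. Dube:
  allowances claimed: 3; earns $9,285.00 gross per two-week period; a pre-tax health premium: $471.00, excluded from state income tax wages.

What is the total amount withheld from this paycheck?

$1,588.83

State Income Tax: taxable = $9,285.00 − $471.00 − 3×$120.00 = $8,454.00
  $1,171.80 + 27.79% × ($8,454.00 − $8,000.00) = $1,171.80 + 27.79% × $454.00 = $1,297.97
Health Levy: 3.3% × $8,814.00 = $290.86
Total: $1,297.97 + $290.86 = $1,588.83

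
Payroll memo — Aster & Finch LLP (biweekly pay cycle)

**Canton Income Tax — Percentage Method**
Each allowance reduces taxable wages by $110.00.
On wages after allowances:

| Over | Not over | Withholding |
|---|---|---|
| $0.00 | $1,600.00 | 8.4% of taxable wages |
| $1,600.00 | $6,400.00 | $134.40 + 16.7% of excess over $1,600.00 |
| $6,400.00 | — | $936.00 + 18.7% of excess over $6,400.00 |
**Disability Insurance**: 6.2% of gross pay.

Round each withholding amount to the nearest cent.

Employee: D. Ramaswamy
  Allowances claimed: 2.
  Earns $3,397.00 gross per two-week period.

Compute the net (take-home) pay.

Canton Income Tax: taxable = $3,397.00 − 2×$110.00 = $3,177.00
  $134.40 + 16.7% × ($3,177.00 − $1,600.00) = $134.40 + 16.7% × $1,577.00 = $397.76
Disability Insurance: 6.2% × $3,397.00 = $210.61
Total withheld: $397.76 + $210.61 = $608.37
Net pay: $3,397.00 − $608.37 = $2,788.63

$2,788.63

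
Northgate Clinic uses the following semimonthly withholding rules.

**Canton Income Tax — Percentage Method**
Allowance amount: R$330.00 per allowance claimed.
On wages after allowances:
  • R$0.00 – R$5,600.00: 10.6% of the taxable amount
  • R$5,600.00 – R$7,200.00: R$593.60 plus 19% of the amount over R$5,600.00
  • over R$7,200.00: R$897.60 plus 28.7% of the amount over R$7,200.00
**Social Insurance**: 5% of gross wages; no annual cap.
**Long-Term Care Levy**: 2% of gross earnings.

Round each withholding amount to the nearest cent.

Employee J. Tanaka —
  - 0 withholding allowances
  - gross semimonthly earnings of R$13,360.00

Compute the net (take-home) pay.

Canton Income Tax: taxable = R$13,360.00
  R$897.60 + 28.7% × (R$13,360.00 − R$7,200.00) = R$897.60 + 28.7% × R$6,160.00 = R$2,665.52
Social Insurance: 5% × R$13,360.00 = R$668.00
Long-Term Care Levy: 2% × R$13,360.00 = R$267.20
Total withheld: R$2,665.52 + R$668.00 + R$267.20 = R$3,600.72
Net pay: R$13,360.00 − R$3,600.72 = R$9,759.28

R$9,759.28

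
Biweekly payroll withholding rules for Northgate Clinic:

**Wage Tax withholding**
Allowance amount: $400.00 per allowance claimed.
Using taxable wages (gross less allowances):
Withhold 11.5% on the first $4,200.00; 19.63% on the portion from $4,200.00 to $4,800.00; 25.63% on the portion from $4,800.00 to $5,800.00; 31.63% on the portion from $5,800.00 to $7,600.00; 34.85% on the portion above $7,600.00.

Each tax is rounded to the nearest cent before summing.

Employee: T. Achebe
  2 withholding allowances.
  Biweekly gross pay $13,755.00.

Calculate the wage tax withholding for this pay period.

Wage Tax: taxable = $13,755.00 − 2×$400.00 = $12,955.00
  $1,426.42 + 34.85% × ($12,955.00 − $7,600.00) = $1,426.42 + 34.85% × $5,355.00 = $3,292.64

$3,292.64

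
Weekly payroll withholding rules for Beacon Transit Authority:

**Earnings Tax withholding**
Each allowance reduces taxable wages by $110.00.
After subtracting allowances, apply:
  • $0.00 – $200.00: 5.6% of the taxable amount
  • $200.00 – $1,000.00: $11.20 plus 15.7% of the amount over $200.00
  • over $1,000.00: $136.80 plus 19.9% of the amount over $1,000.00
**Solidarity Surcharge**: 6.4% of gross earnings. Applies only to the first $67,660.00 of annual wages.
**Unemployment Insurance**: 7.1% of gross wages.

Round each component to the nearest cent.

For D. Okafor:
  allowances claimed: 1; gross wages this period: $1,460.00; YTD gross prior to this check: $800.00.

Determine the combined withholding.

$403.55

Earnings Tax: taxable = $1,460.00 − 1×$110.00 = $1,350.00
  $136.80 + 19.9% × ($1,350.00 − $1,000.00) = $136.80 + 19.9% × $350.00 = $206.45
Solidarity Surcharge: 6.4% × $1,460.00 = $93.44
Unemployment Insurance: 7.1% × $1,460.00 = $103.66
Total: $206.45 + $93.44 + $103.66 = $403.55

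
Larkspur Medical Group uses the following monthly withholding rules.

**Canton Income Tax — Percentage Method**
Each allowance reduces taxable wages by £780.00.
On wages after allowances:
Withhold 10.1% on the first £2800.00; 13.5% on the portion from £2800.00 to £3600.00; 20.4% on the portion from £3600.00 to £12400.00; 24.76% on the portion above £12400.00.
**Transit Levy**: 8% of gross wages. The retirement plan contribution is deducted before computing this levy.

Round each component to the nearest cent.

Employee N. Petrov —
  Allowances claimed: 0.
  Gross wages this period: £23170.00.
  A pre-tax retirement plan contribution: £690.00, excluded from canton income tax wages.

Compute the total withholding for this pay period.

£6480.21

Canton Income Tax: taxable = £23170.00 − £690.00 = £22480.00
  £2186.00 + 24.76% × (£22480.00 − £12400.00) = £2186.00 + 24.76% × £10080.00 = £4681.81
Transit Levy: 8% × £22480.00 = £1798.40
Total: £4681.81 + £1798.40 = £6480.21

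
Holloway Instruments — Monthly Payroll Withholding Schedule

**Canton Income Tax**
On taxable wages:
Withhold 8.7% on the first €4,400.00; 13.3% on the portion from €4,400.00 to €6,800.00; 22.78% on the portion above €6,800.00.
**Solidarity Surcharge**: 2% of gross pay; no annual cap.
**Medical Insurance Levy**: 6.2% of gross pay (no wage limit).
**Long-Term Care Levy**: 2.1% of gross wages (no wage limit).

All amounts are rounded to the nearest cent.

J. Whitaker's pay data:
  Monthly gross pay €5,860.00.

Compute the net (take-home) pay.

Canton Income Tax: taxable = €5,860.00
  €382.80 + 13.3% × (€5,860.00 − €4,400.00) = €382.80 + 13.3% × €1,460.00 = €576.98
Solidarity Surcharge: 2% × €5,860.00 = €117.20
Medical Insurance Levy: 6.2% × €5,860.00 = €363.32
Long-Term Care Levy: 2.1% × €5,860.00 = €123.06
Total withheld: €576.98 + €117.20 + €363.32 + €123.06 = €1,180.56
Net pay: €5,860.00 − €1,180.56 = €4,679.44

€4,679.44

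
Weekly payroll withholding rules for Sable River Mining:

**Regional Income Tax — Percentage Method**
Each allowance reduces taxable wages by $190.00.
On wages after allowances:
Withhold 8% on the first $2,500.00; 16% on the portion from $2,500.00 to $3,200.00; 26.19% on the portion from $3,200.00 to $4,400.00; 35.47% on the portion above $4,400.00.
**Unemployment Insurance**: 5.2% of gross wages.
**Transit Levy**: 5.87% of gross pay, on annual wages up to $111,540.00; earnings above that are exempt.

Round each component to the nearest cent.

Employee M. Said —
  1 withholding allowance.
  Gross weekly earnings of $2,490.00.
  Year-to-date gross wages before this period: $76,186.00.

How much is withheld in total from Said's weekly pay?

$459.64

Regional Income Tax: taxable = $2,490.00 − 1×$190.00 = $2,300.00
  8% × $2,300.00 = $184.00
Unemployment Insurance: 5.2% × $2,490.00 = $129.48
Transit Levy: 5.87% × $2,490.00 = $146.16
Total: $184.00 + $129.48 + $146.16 = $459.64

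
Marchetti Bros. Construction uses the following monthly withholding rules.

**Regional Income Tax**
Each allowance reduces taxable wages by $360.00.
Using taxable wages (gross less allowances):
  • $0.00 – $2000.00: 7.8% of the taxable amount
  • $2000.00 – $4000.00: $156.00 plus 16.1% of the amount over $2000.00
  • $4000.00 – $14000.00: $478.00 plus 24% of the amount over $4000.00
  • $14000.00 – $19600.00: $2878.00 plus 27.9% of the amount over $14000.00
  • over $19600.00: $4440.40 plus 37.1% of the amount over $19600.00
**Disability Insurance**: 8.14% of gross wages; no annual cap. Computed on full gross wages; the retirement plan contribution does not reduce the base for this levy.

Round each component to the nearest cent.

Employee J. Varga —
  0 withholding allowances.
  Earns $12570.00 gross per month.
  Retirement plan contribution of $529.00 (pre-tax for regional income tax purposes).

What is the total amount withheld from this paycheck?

Regional Income Tax: taxable = $12570.00 − $529.00 = $12041.00
  $478.00 + 24% × ($12041.00 − $4000.00) = $478.00 + 24% × $8041.00 = $2407.84
Disability Insurance: 8.14% × $12570.00 = $1023.20
Total: $2407.84 + $1023.20 = $3431.04

$3431.04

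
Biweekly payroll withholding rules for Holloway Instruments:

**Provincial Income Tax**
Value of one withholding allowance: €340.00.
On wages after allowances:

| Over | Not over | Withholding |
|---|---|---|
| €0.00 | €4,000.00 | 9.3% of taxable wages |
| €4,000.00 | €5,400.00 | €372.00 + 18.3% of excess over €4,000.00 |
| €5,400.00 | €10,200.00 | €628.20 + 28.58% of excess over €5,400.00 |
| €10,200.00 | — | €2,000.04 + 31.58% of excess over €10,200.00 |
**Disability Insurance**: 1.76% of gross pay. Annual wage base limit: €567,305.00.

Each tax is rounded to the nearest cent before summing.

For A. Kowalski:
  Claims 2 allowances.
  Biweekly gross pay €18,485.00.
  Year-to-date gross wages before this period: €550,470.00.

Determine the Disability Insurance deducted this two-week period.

€296.30

Disability Insurance: cap €567,305.00 − YTD €550,470.00 = €16,835.00 subject; 1.76% × €16,835.00 = €296.30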